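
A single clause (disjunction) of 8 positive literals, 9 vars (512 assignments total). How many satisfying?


Step 1: Total=2^9=512
Step 2: Unsat when all 8 false: 2^1=2
Step 3: Sat=512-2=510

510


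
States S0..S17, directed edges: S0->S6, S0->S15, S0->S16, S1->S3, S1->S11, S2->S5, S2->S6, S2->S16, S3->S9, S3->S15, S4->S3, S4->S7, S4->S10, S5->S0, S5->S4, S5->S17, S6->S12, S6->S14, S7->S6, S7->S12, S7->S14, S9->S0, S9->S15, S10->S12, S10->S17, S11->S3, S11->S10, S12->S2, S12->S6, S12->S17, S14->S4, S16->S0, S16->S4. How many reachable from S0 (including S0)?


BFS from S0:
  layer 0: {S0}
  layer 1: {S6, S15, S16}
  layer 2: {S4, S12, S14}
  layer 3: {S2, S3, S7, S10, S17}
  layer 4: {S5, S9}
Reachable set: {S0, S2, S3, S4, S5, S6, S7, S9, S10, S12, S14, S15, S16, S17}
Count = 14

14


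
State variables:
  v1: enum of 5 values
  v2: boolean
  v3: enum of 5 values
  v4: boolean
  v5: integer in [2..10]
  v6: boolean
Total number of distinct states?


State space = product of domain sizes of all variables.
Domain sizes:
  v1 (enum of 5 values): 5
  v2 (boolean): 2
  v3 (enum of 5 values): 5
  v4 (boolean): 2
  v5 (integer in [2..10]): 9
  v6 (boolean): 2
Product = 5 * 2 * 5 * 2 * 9 * 2 = 1800

1800


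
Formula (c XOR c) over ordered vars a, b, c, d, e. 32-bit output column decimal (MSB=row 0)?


Formula: (c XOR c) over a, b, c, d, e (32 rows)
Evaluate each row (bits = a,b,c,d,e, MSB first):
  row 0 [00000]: (0 XOR 0) -> 0
  row 1 [00001]: (0 XOR 0) -> 0
  row 2 [00010]: (0 XOR 0) -> 0
  row 3 [00011]: (0 XOR 0) -> 0
  row 4 [00100]: (1 XOR 1) -> 0
  row 5 [00101]: (1 XOR 1) -> 0
  row 6 [00110]: (1 XOR 1) -> 0
  row 7 [00111]: (1 XOR 1) -> 0
  row 8 [01000]: (0 XOR 0) -> 0
  row 9 [01001]: (0 XOR 0) -> 0
  row 10 [01010]: (0 XOR 0) -> 0
  row 11 [01011]: (0 XOR 0) -> 0
  row 12 [01100]: (1 XOR 1) -> 0
  row 13 [01101]: (1 XOR 1) -> 0
  row 14 [01110]: (1 XOR 1) -> 0
  row 15 [01111]: (1 XOR 1) -> 0
  row 16 [10000]: (0 XOR 0) -> 0
  row 17 [10001]: (0 XOR 0) -> 0
  row 18 [10010]: (0 XOR 0) -> 0
  row 19 [10011]: (0 XOR 0) -> 0
  row 20 [10100]: (1 XOR 1) -> 0
  row 21 [10101]: (1 XOR 1) -> 0
  row 22 [10110]: (1 XOR 1) -> 0
  row 23 [10111]: (1 XOR 1) -> 0
  row 24 [11000]: (0 XOR 0) -> 0
  row 25 [11001]: (0 XOR 0) -> 0
  row 26 [11010]: (0 XOR 0) -> 0
  row 27 [11011]: (0 XOR 0) -> 0
  row 28 [11100]: (1 XOR 1) -> 0
  row 29 [11101]: (1 XOR 1) -> 0
  row 30 [11110]: (1 XOR 1) -> 0
  row 31 [11111]: (1 XOR 1) -> 0
Full result column, 4 rows per line (a,b,c fixed per line; d,e runs 00..11 left to right):
  rows 0-3 [a,b,c=000]: 0000  = hex 0
  rows 4-7 [a,b,c=001]: 0000  = hex 0
  rows 8-11 [a,b,c=010]: 0000  = hex 0
  rows 12-15 [a,b,c=011]: 0000  = hex 0
  rows 16-19 [a,b,c=100]: 0000  = hex 0
  rows 20-23 [a,b,c=101]: 0000  = hex 0
  rows 24-27 [a,b,c=110]: 0000  = hex 0
  rows 28-31 [a,b,c=111]: 0000  = hex 0
Output column (row 0 .. row 31) = 00000000000000000000000000000000
Output column grouped in 4s = 0000 0000 0000 0000 0000 0000 0000 0000 = 0x00000000
Convert to decimal digit by digit (value = value*16 + digit):
  0 -> 0
  0*16 + 0 = 0
  0*16 + 0 = 0
  0*16 + 0 = 0
  0*16 + 0 = 0
  0*16 + 0 = 0
  0*16 + 0 = 0
  0*16 + 0 = 0
Decimal = 0

0


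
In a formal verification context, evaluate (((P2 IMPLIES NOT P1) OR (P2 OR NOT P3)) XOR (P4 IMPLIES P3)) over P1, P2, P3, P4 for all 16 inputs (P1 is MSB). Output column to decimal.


Formula: (((P2 IMPLIES NOT P1) OR (P2 OR NOT P3)) XOR (P4 IMPLIES P3)) over P1, P2, P3, P4 (16 rows)
Evaluate each row (bits = P1,P2,P3,P4, MSB first):
  row 0 [0000]: (((0 IMPLIES NOT 0) OR (0 OR NOT 0)) XOR (0 IMPLIES 0)) -> 0
  row 1 [0001]: (((0 IMPLIES NOT 0) OR (0 OR NOT 0)) XOR (1 IMPLIES 0)) -> 1
  row 2 [0010]: (((0 IMPLIES NOT 0) OR (0 OR NOT 1)) XOR (0 IMPLIES 1)) -> 0
  row 3 [0011]: (((0 IMPLIES NOT 0) OR (0 OR NOT 1)) XOR (1 IMPLIES 1)) -> 0
  row 4 [0100]: (((1 IMPLIES NOT 0) OR (1 OR NOT 0)) XOR (0 IMPLIES 0)) -> 0
  row 5 [0101]: (((1 IMPLIES NOT 0) OR (1 OR NOT 0)) XOR (1 IMPLIES 0)) -> 1
  row 6 [0110]: (((1 IMPLIES NOT 0) OR (1 OR NOT 1)) XOR (0 IMPLIES 1)) -> 0
  row 7 [0111]: (((1 IMPLIES NOT 0) OR (1 OR NOT 1)) XOR (1 IMPLIES 1)) -> 0
  row 8 [1000]: (((0 IMPLIES NOT 1) OR (0 OR NOT 0)) XOR (0 IMPLIES 0)) -> 0
  row 9 [1001]: (((0 IMPLIES NOT 1) OR (0 OR NOT 0)) XOR (1 IMPLIES 0)) -> 1
  row 10 [1010]: (((0 IMPLIES NOT 1) OR (0 OR NOT 1)) XOR (0 IMPLIES 1)) -> 0
  row 11 [1011]: (((0 IMPLIES NOT 1) OR (0 OR NOT 1)) XOR (1 IMPLIES 1)) -> 0
  row 12 [1100]: (((1 IMPLIES NOT 1) OR (1 OR NOT 0)) XOR (0 IMPLIES 0)) -> 0
  row 13 [1101]: (((1 IMPLIES NOT 1) OR (1 OR NOT 0)) XOR (1 IMPLIES 0)) -> 1
  row 14 [1110]: (((1 IMPLIES NOT 1) OR (1 OR NOT 1)) XOR (0 IMPLIES 1)) -> 0
  row 15 [1111]: (((1 IMPLIES NOT 1) OR (1 OR NOT 1)) XOR (1 IMPLIES 1)) -> 0
Full result column, 4 rows per line (P1,P2 fixed per line; P3,P4 runs 00..11 left to right):
  rows 0-3 [P1,P2=00]: 0100  = hex 4
  rows 4-7 [P1,P2=01]: 0100  = hex 4
  rows 8-11 [P1,P2=10]: 0100  = hex 4
  rows 12-15 [P1,P2=11]: 0100  = hex 4
Output column (row 0 .. row 15) = 0100010001000100
Output column grouped in 4s = 0100 0100 0100 0100 = 0x4444
Convert to decimal digit by digit (value = value*16 + digit):
  4 -> 4
  4*16 + 4 = 68
  68*16 + 4 = 1092
  1092*16 + 4 = 17476
Decimal = 17476

17476


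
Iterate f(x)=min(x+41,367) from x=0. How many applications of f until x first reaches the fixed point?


Step 1: x=0, cap=367, increment=41
Step 2: x grows by 41 each step until capped at 367; fixed point is x=367
Step 3: iterations = ceil(367/41) = 9

9


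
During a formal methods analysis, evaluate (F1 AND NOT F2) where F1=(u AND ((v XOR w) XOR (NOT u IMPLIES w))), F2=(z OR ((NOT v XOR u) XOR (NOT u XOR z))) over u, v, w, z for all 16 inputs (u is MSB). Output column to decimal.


F1 = (u AND ((v XOR w) XOR (NOT u IMPLIES w)))
F2 = (z OR ((NOT v XOR u) XOR (NOT u XOR z)))
Counterexample to F1=>F2 is where F1=1 and F2=0.
Evaluate each row (bits = u,v,w,z, MSB first):
  row 0 [0000]: F1=0 F2=0 -> F1&~F2 -> 0
  row 1 [0001]: F1=0 F2=1 -> F1&~F2 -> 0
  row 2 [0010]: F1=0 F2=0 -> F1&~F2 -> 0
  row 3 [0011]: F1=0 F2=1 -> F1&~F2 -> 0
  row 4 [0100]: F1=0 F2=1 -> F1&~F2 -> 0
  row 5 [0101]: F1=0 F2=1 -> F1&~F2 -> 0
  row 6 [0110]: F1=0 F2=1 -> F1&~F2 -> 0
  row 7 [0111]: F1=0 F2=1 -> F1&~F2 -> 0
  row 8 [1000]: F1=1 F2=0 -> F1&~F2 -> 1
  row 9 [1001]: F1=1 F2=1 -> F1&~F2 -> 0
  row 10 [1010]: F1=0 F2=0 -> F1&~F2 -> 0
  row 11 [1011]: F1=0 F2=1 -> F1&~F2 -> 0
  row 12 [1100]: F1=0 F2=1 -> F1&~F2 -> 0
  row 13 [1101]: F1=0 F2=1 -> F1&~F2 -> 0
  row 14 [1110]: F1=1 F2=1 -> F1&~F2 -> 0
  row 15 [1111]: F1=1 F2=1 -> F1&~F2 -> 0
Full result column, 4 rows per line (u,v fixed per line; w,z runs 00..11 left to right):
  rows 0-3 [u,v=00]: 0000  = hex 0
  rows 4-7 [u,v=01]: 0000  = hex 0
  rows 8-11 [u,v=10]: 1000  = hex 8
  rows 12-15 [u,v=11]: 0000  = hex 0
Counterexample vector (row 0 .. row 15) = 0000000010000000
Output column grouped in 4s = 0000 0000 1000 0000 = 0x0080
Convert to decimal digit by digit (value = value*16 + digit):
  0 -> 0
  0*16 + 0 = 0
  0*16 + 8 = 8
  8*16 + 0 = 128
Decimal = 128

128


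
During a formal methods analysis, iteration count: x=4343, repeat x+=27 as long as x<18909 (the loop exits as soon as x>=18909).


Step 1: x goes from 4343 toward 18909 by 27; the body runs while x<18909, so iterations = ceil((bound-start)/step)
Step 2: Distance=14566
Step 3: ceil(14566/27)=540

540


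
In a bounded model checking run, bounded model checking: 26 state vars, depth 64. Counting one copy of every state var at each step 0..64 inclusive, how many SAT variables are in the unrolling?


BMC unrolls to depth k, creating one copy of each state var for steps 0..k.
Step count = 64 + 1 = 65 (steps 0 through 64)
Vars per step = 26
Total = 26 * 65 = 1690

1690


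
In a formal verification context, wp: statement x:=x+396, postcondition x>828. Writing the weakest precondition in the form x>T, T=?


Formula: wp(x:=E, P) = P[E/x] (substitute E for x in postcondition)
Step 1: Postcondition: x>828
Step 2: Substitute x+396 for x: x+396>828
Step 3: Solve for x: x > 828-396 = 432

432


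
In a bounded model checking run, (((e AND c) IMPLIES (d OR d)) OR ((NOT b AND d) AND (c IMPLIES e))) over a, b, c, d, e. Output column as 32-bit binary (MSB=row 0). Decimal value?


Formula: (((e AND c) IMPLIES (d OR d)) OR ((NOT b AND d) AND (c IMPLIES e))) over a, b, c, d, e (32 rows)
Evaluate each row (bits = a,b,c,d,e, MSB first):
  row 0 [00000]: (((0 AND 0) IMPLIES (0 OR 0)) OR ((NOT 0 AND 0) AND (0 IMPLIES 0))) -> 1
  row 1 [00001]: (((1 AND 0) IMPLIES (0 OR 0)) OR ((NOT 0 AND 0) AND (0 IMPLIES 1))) -> 1
  row 2 [00010]: (((0 AND 0) IMPLIES (1 OR 1)) OR ((NOT 0 AND 1) AND (0 IMPLIES 0))) -> 1
  row 3 [00011]: (((1 AND 0) IMPLIES (1 OR 1)) OR ((NOT 0 AND 1) AND (0 IMPLIES 1))) -> 1
  row 4 [00100]: (((0 AND 1) IMPLIES (0 OR 0)) OR ((NOT 0 AND 0) AND (1 IMPLIES 0))) -> 1
  row 5 [00101]: (((1 AND 1) IMPLIES (0 OR 0)) OR ((NOT 0 AND 0) AND (1 IMPLIES 1))) -> 0
  row 6 [00110]: (((0 AND 1) IMPLIES (1 OR 1)) OR ((NOT 0 AND 1) AND (1 IMPLIES 0))) -> 1
  row 7 [00111]: (((1 AND 1) IMPLIES (1 OR 1)) OR ((NOT 0 AND 1) AND (1 IMPLIES 1))) -> 1
  row 8 [01000]: (((0 AND 0) IMPLIES (0 OR 0)) OR ((NOT 1 AND 0) AND (0 IMPLIES 0))) -> 1
  row 9 [01001]: (((1 AND 0) IMPLIES (0 OR 0)) OR ((NOT 1 AND 0) AND (0 IMPLIES 1))) -> 1
  row 10 [01010]: (((0 AND 0) IMPLIES (1 OR 1)) OR ((NOT 1 AND 1) AND (0 IMPLIES 0))) -> 1
  row 11 [01011]: (((1 AND 0) IMPLIES (1 OR 1)) OR ((NOT 1 AND 1) AND (0 IMPLIES 1))) -> 1
  row 12 [01100]: (((0 AND 1) IMPLIES (0 OR 0)) OR ((NOT 1 AND 0) AND (1 IMPLIES 0))) -> 1
  row 13 [01101]: (((1 AND 1) IMPLIES (0 OR 0)) OR ((NOT 1 AND 0) AND (1 IMPLIES 1))) -> 0
  row 14 [01110]: (((0 AND 1) IMPLIES (1 OR 1)) OR ((NOT 1 AND 1) AND (1 IMPLIES 0))) -> 1
  row 15 [01111]: (((1 AND 1) IMPLIES (1 OR 1)) OR ((NOT 1 AND 1) AND (1 IMPLIES 1))) -> 1
  row 16 [10000]: (((0 AND 0) IMPLIES (0 OR 0)) OR ((NOT 0 AND 0) AND (0 IMPLIES 0))) -> 1
  row 17 [10001]: (((1 AND 0) IMPLIES (0 OR 0)) OR ((NOT 0 AND 0) AND (0 IMPLIES 1))) -> 1
  row 18 [10010]: (((0 AND 0) IMPLIES (1 OR 1)) OR ((NOT 0 AND 1) AND (0 IMPLIES 0))) -> 1
  row 19 [10011]: (((1 AND 0) IMPLIES (1 OR 1)) OR ((NOT 0 AND 1) AND (0 IMPLIES 1))) -> 1
  row 20 [10100]: (((0 AND 1) IMPLIES (0 OR 0)) OR ((NOT 0 AND 0) AND (1 IMPLIES 0))) -> 1
  row 21 [10101]: (((1 AND 1) IMPLIES (0 OR 0)) OR ((NOT 0 AND 0) AND (1 IMPLIES 1))) -> 0
  row 22 [10110]: (((0 AND 1) IMPLIES (1 OR 1)) OR ((NOT 0 AND 1) AND (1 IMPLIES 0))) -> 1
  row 23 [10111]: (((1 AND 1) IMPLIES (1 OR 1)) OR ((NOT 0 AND 1) AND (1 IMPLIES 1))) -> 1
  row 24 [11000]: (((0 AND 0) IMPLIES (0 OR 0)) OR ((NOT 1 AND 0) AND (0 IMPLIES 0))) -> 1
  row 25 [11001]: (((1 AND 0) IMPLIES (0 OR 0)) OR ((NOT 1 AND 0) AND (0 IMPLIES 1))) -> 1
  row 26 [11010]: (((0 AND 0) IMPLIES (1 OR 1)) OR ((NOT 1 AND 1) AND (0 IMPLIES 0))) -> 1
  row 27 [11011]: (((1 AND 0) IMPLIES (1 OR 1)) OR ((NOT 1 AND 1) AND (0 IMPLIES 1))) -> 1
  row 28 [11100]: (((0 AND 1) IMPLIES (0 OR 0)) OR ((NOT 1 AND 0) AND (1 IMPLIES 0))) -> 1
  row 29 [11101]: (((1 AND 1) IMPLIES (0 OR 0)) OR ((NOT 1 AND 0) AND (1 IMPLIES 1))) -> 0
  row 30 [11110]: (((0 AND 1) IMPLIES (1 OR 1)) OR ((NOT 1 AND 1) AND (1 IMPLIES 0))) -> 1
  row 31 [11111]: (((1 AND 1) IMPLIES (1 OR 1)) OR ((NOT 1 AND 1) AND (1 IMPLIES 1))) -> 1
Full result column, 4 rows per line (a,b,c fixed per line; d,e runs 00..11 left to right):
  rows 0-3 [a,b,c=000]: 1111  = hex F
  rows 4-7 [a,b,c=001]: 1011  = hex B
  rows 8-11 [a,b,c=010]: 1111  = hex F
  rows 12-15 [a,b,c=011]: 1011  = hex B
  rows 16-19 [a,b,c=100]: 1111  = hex F
  rows 20-23 [a,b,c=101]: 1011  = hex B
  rows 24-27 [a,b,c=110]: 1111  = hex F
  rows 28-31 [a,b,c=111]: 1011  = hex B
Output column (row 0 .. row 31) = 11111011111110111111101111111011
Output column grouped in 4s = 1111 1011 1111 1011 1111 1011 1111 1011 = 0xFBFBFBFB
Convert to decimal digit by digit (value = value*16 + digit):
  F -> 15
  15*16 + 11 (B) = 251
  251*16 + 15 (F) = 4031
  4031*16 + 11 (B) = 64507
  64507*16 + 15 (F) = 1032127
  1032127*16 + 11 (B) = 16514043
  16514043*16 + 15 (F) = 264224703
  264224703*16 + 11 (B) = 4227595259
Decimal = 4227595259

4227595259


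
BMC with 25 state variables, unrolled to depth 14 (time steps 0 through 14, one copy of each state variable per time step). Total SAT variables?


BMC unrolls to depth k, creating one copy of each state var for steps 0..k.
Step count = 14 + 1 = 15 (steps 0 through 14)
Vars per step = 25
Total = 25 * 15 = 375

375


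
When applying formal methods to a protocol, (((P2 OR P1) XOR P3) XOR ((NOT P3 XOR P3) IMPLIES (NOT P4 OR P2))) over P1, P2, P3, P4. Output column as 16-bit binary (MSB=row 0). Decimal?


Formula: (((P2 OR P1) XOR P3) XOR ((NOT P3 XOR P3) IMPLIES (NOT P4 OR P2))) over P1, P2, P3, P4 (16 rows)
Evaluate each row (bits = P1,P2,P3,P4, MSB first):
  row 0 [0000]: (((0 OR 0) XOR 0) XOR ((NOT 0 XOR 0) IMPLIES (NOT 0 OR 0))) -> 1
  row 1 [0001]: (((0 OR 0) XOR 0) XOR ((NOT 0 XOR 0) IMPLIES (NOT 1 OR 0))) -> 0
  row 2 [0010]: (((0 OR 0) XOR 1) XOR ((NOT 1 XOR 1) IMPLIES (NOT 0 OR 0))) -> 0
  row 3 [0011]: (((0 OR 0) XOR 1) XOR ((NOT 1 XOR 1) IMPLIES (NOT 1 OR 0))) -> 1
  row 4 [0100]: (((1 OR 0) XOR 0) XOR ((NOT 0 XOR 0) IMPLIES (NOT 0 OR 1))) -> 0
  row 5 [0101]: (((1 OR 0) XOR 0) XOR ((NOT 0 XOR 0) IMPLIES (NOT 1 OR 1))) -> 0
  row 6 [0110]: (((1 OR 0) XOR 1) XOR ((NOT 1 XOR 1) IMPLIES (NOT 0 OR 1))) -> 1
  row 7 [0111]: (((1 OR 0) XOR 1) XOR ((NOT 1 XOR 1) IMPLIES (NOT 1 OR 1))) -> 1
  row 8 [1000]: (((0 OR 1) XOR 0) XOR ((NOT 0 XOR 0) IMPLIES (NOT 0 OR 0))) -> 0
  row 9 [1001]: (((0 OR 1) XOR 0) XOR ((NOT 0 XOR 0) IMPLIES (NOT 1 OR 0))) -> 1
  row 10 [1010]: (((0 OR 1) XOR 1) XOR ((NOT 1 XOR 1) IMPLIES (NOT 0 OR 0))) -> 1
  row 11 [1011]: (((0 OR 1) XOR 1) XOR ((NOT 1 XOR 1) IMPLIES (NOT 1 OR 0))) -> 0
  row 12 [1100]: (((1 OR 1) XOR 0) XOR ((NOT 0 XOR 0) IMPLIES (NOT 0 OR 1))) -> 0
  row 13 [1101]: (((1 OR 1) XOR 0) XOR ((NOT 0 XOR 0) IMPLIES (NOT 1 OR 1))) -> 0
  row 14 [1110]: (((1 OR 1) XOR 1) XOR ((NOT 1 XOR 1) IMPLIES (NOT 0 OR 1))) -> 1
  row 15 [1111]: (((1 OR 1) XOR 1) XOR ((NOT 1 XOR 1) IMPLIES (NOT 1 OR 1))) -> 1
Full result column, 4 rows per line (P1,P2 fixed per line; P3,P4 runs 00..11 left to right):
  rows 0-3 [P1,P2=00]: 1001  = hex 9
  rows 4-7 [P1,P2=01]: 0011  = hex 3
  rows 8-11 [P1,P2=10]: 0110  = hex 6
  rows 12-15 [P1,P2=11]: 0011  = hex 3
Output column (row 0 .. row 15) = 1001001101100011
Output column grouped in 4s = 1001 0011 0110 0011 = 0x9363
Convert to decimal digit by digit (value = value*16 + digit):
  9 -> 9
  9*16 + 3 = 147
  147*16 + 6 = 2358
  2358*16 + 3 = 37731
Decimal = 37731

37731


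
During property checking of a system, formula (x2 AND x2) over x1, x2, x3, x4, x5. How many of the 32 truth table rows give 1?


Formula: (x2 AND x2) over 5 vars (32 rows)
Evaluate each row (x1, x2, x3, x4, x5 as bits, MSB first):
  row 0 [00000]: (0 AND 0) -> 0
  row 1 [00001]: (0 AND 0) -> 0
  row 2 [00010]: (0 AND 0) -> 0
  row 3 [00011]: (0 AND 0) -> 0
  row 4 [00100]: (0 AND 0) -> 0
  row 5 [00101]: (0 AND 0) -> 0
  row 6 [00110]: (0 AND 0) -> 0
  row 7 [00111]: (0 AND 0) -> 0
  row 8 [01000]: (1 AND 1) -> 1
  row 9 [01001]: (1 AND 1) -> 1
  row 10 [01010]: (1 AND 1) -> 1
  row 11 [01011]: (1 AND 1) -> 1
  row 12 [01100]: (1 AND 1) -> 1
  row 13 [01101]: (1 AND 1) -> 1
  row 14 [01110]: (1 AND 1) -> 1
  row 15 [01111]: (1 AND 1) -> 1
  row 16 [10000]: (0 AND 0) -> 0
  row 17 [10001]: (0 AND 0) -> 0
  row 18 [10010]: (0 AND 0) -> 0
  row 19 [10011]: (0 AND 0) -> 0
  row 20 [10100]: (0 AND 0) -> 0
  row 21 [10101]: (0 AND 0) -> 0
  row 22 [10110]: (0 AND 0) -> 0
  row 23 [10111]: (0 AND 0) -> 0
  row 24 [11000]: (1 AND 1) -> 1
  row 25 [11001]: (1 AND 1) -> 1
  row 26 [11010]: (1 AND 1) -> 1
  row 27 [11011]: (1 AND 1) -> 1
  row 28 [11100]: (1 AND 1) -> 1
  row 29 [11101]: (1 AND 1) -> 1
  row 30 [11110]: (1 AND 1) -> 1
  row 31 [11111]: (1 AND 1) -> 1
Full result column, 8 rows per line (x1,x2 fixed per line; x3,x4,x5 runs 000..111 left to right):
  rows 0-7 [x1,x2=00]: 00000000  (ones: 0)
  rows 8-15 [x1,x2=01]: 11111111  (ones: 8)
  rows 16-23 [x1,x2=10]: 00000000  (ones: 0)
  rows 24-31 [x1,x2=11]: 11111111  (ones: 8)
Count of 1-rows = 0+8+0+8 = 16

16


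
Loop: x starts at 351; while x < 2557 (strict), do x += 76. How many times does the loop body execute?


Step 1: x goes from 351 toward 2557 by 76; the body runs while x<2557, so iterations = ceil((bound-start)/step)
Step 2: Distance=2206
Step 3: ceil(2206/76)=30

30


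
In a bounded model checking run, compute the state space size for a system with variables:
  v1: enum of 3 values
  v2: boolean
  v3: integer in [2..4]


State space = product of domain sizes of all variables.
Domain sizes:
  v1 (enum of 3 values): 3
  v2 (boolean): 2
  v3 (integer in [2..4]): 3
Product = 3 * 2 * 3 = 18

18


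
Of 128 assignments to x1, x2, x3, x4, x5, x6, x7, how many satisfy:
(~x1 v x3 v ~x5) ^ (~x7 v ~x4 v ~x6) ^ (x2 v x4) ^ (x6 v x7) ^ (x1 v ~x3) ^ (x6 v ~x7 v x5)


CNF with 6 clauses over 7 vars (128 assignments).
An assignment satisfies CNF iff every clause has >=1 true literal.
Check each row (bits = x1,x2,x3,x4,x5,x6,x7; clause T/F shown):
  row 0 [0000000]: clauses=TTFFTT -> 0
  row 1 [0000001]: clauses=TTFTTF -> 0
  row 2 [0000010]: clauses=TTFTTT -> 0
  row 3 [0000011]: clauses=TTFTTT -> 0
  row 4 [0000100]: clauses=TTFFTT -> 0
  (every remaining row is evaluated the same way; all 128 results are listed next)
Full result column, 8 rows per line (x1,x2,x3,x4 fixed per line; x5,x6,x7 runs 000..111 left to right):
  rows 0-7 [x1,x2,x3,x4=0000]: 00000000  (ones: 0)
  rows 8-15 [x1,x2,x3,x4=0001]: 00100110  (ones: 3)
  rows 16-23 [x1,x2,x3,x4=0010]: 00000000  (ones: 0)
  rows 24-31 [x1,x2,x3,x4=0011]: 00000000  (ones: 0)
  rows 32-39 [x1,x2,x3,x4=0100]: 00110111  (ones: 5)
  rows 40-47 [x1,x2,x3,x4=0101]: 00100110  (ones: 3)
  rows 48-55 [x1,x2,x3,x4=0110]: 00000000  (ones: 0)
  rows 56-63 [x1,x2,x3,x4=0111]: 00000000  (ones: 0)
  rows 64-71 [x1,x2,x3,x4=1000]: 00000000  (ones: 0)
  rows 72-79 [x1,x2,x3,x4=1001]: 00100000  (ones: 1)
  rows 80-87 [x1,x2,x3,x4=1010]: 00000000  (ones: 0)
  rows 88-95 [x1,x2,x3,x4=1011]: 00100110  (ones: 3)
  rows 96-103 [x1,x2,x3,x4=1100]: 00110000  (ones: 2)
  rows 104-111 [x1,x2,x3,x4=1101]: 00100000  (ones: 1)
  rows 112-119 [x1,x2,x3,x4=1110]: 00110111  (ones: 5)
  rows 120-127 [x1,x2,x3,x4=1111]: 00100110  (ones: 3)
Satisfying assignments = 0+3+0+0+5+3+0+0+0+1+0+3+2+1+5+3 = 26

26


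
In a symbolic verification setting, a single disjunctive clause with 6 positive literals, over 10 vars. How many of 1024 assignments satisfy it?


Step 1: Total=2^10=1024
Step 2: Unsat when all 6 false: 2^4=16
Step 3: Sat=1024-16=1008

1008


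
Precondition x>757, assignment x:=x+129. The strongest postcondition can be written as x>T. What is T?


Formula: sp(P, x:=E) = exists old_x. (x = E[old_x/x]) AND P[old_x/x] (old_x is the value of x before the assignment; eliminate old_x by solving x = E[old_x/x] for old_x)
Step 1: Precondition P: x>757, i.e. old_x > 757
Step 2: Assignment gives x = old_x + 129, so old_x = x - 129
Step 3: Substitute into P: x - 129 > 757
Step 4: Simplify: x > 757+129 = 886

886


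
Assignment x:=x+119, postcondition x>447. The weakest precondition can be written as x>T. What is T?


Formula: wp(x:=E, P) = P[E/x] (substitute E for x in postcondition)
Step 1: Postcondition: x>447
Step 2: Substitute x+119 for x: x+119>447
Step 3: Solve for x: x > 447-119 = 328

328


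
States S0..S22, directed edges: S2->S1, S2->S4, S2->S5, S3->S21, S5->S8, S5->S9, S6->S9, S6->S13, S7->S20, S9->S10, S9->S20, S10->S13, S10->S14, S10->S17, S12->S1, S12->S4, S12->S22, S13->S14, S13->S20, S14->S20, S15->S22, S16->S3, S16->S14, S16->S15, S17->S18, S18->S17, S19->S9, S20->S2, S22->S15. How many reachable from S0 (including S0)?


BFS from S0:
  layer 0: {S0}
Reachable set: {S0}
Count = 1

1


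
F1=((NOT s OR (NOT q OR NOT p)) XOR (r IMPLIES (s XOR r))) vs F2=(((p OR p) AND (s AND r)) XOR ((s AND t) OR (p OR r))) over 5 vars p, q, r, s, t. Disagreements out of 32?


F1 = ((NOT s OR (NOT q OR NOT p)) XOR (r IMPLIES (s XOR r)))
F2 = (((p OR p) AND (s AND r)) XOR ((s AND t) OR (p OR r)))
Evaluate both on each of 32 rows (bits = p,q,r,s,t):
  row 0 [00000]: F1=0 F2=0 -> 0
  row 1 [00001]: F1=0 F2=0 -> 0
  row 2 [00010]: F1=0 F2=0 -> 0
  row 3 [00011]: F1=0 F2=1 (differ) -> 1
  row 4 [00100]: F1=0 F2=1 (differ) -> 1
  row 5 [00101]: F1=0 F2=1 (differ) -> 1
  row 6 [00110]: F1=1 F2=1 -> 0
  row 7 [00111]: F1=1 F2=1 -> 0
  row 8 [01000]: F1=0 F2=0 -> 0
  row 9 [01001]: F1=0 F2=0 -> 0
  row 10 [01010]: F1=0 F2=0 -> 0
  row 11 [01011]: F1=0 F2=1 (differ) -> 1
  row 12 [01100]: F1=0 F2=1 (differ) -> 1
  row 13 [01101]: F1=0 F2=1 (differ) -> 1
  row 14 [01110]: F1=1 F2=1 -> 0
  row 15 [01111]: F1=1 F2=1 -> 0
  row 16 [10000]: F1=0 F2=1 (differ) -> 1
  row 17 [10001]: F1=0 F2=1 (differ) -> 1
  row 18 [10010]: F1=0 F2=1 (differ) -> 1
  row 19 [10011]: F1=0 F2=1 (differ) -> 1
  row 20 [10100]: F1=0 F2=1 (differ) -> 1
  row 21 [10101]: F1=0 F2=1 (differ) -> 1
  row 22 [10110]: F1=1 F2=0 (differ) -> 1
  row 23 [10111]: F1=1 F2=0 (differ) -> 1
  row 24 [11000]: F1=0 F2=1 (differ) -> 1
  row 25 [11001]: F1=0 F2=1 (differ) -> 1
  row 26 [11010]: F1=1 F2=1 -> 0
  row 27 [11011]: F1=1 F2=1 -> 0
  row 28 [11100]: F1=0 F2=1 (differ) -> 1
  row 29 [11101]: F1=0 F2=1 (differ) -> 1
  row 30 [11110]: F1=0 F2=0 -> 0
  row 31 [11111]: F1=0 F2=0 -> 0
Full result column, 8 rows per line (p,q fixed per line; r,s,t runs 000..111 left to right):
  rows 0-7 [p,q=00]: 00011100  (ones: 3)
  rows 8-15 [p,q=01]: 00011100  (ones: 3)
  rows 16-23 [p,q=10]: 11111111  (ones: 8)
  rows 24-31 [p,q=11]: 11001100  (ones: 4)
Disagreements = 3+3+8+4 = 18

18


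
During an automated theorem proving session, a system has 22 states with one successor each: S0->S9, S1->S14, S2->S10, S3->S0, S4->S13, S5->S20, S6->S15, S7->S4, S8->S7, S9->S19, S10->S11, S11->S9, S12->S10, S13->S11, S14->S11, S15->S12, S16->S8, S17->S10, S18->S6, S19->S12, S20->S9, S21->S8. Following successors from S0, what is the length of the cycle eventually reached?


Trace from S0 until a state repeats:
  S0 -> S9 -> S19 -> S12 -> S10 -> S11 -> S9
S9 first seen at step 1, revisited at step 6.
Cycle length = 6 - 1 = 5

5


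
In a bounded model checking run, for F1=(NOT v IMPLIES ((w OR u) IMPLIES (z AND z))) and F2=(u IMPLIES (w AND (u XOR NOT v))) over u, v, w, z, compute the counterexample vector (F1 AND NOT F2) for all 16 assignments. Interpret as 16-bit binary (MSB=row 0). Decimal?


F1 = (NOT v IMPLIES ((w OR u) IMPLIES (z AND z)))
F2 = (u IMPLIES (w AND (u XOR NOT v)))
Counterexample to F1=>F2 is where F1=1 and F2=0.
Evaluate each row (bits = u,v,w,z, MSB first):
  row 0 [0000]: F1=1 F2=1 -> F1&~F2 -> 0
  row 1 [0001]: F1=1 F2=1 -> F1&~F2 -> 0
  row 2 [0010]: F1=0 F2=1 -> F1&~F2 -> 0
  row 3 [0011]: F1=1 F2=1 -> F1&~F2 -> 0
  row 4 [0100]: F1=1 F2=1 -> F1&~F2 -> 0
  row 5 [0101]: F1=1 F2=1 -> F1&~F2 -> 0
  row 6 [0110]: F1=1 F2=1 -> F1&~F2 -> 0
  row 7 [0111]: F1=1 F2=1 -> F1&~F2 -> 0
  row 8 [1000]: F1=0 F2=0 -> F1&~F2 -> 0
  row 9 [1001]: F1=1 F2=0 -> F1&~F2 -> 1
  row 10 [1010]: F1=0 F2=0 -> F1&~F2 -> 0
  row 11 [1011]: F1=1 F2=0 -> F1&~F2 -> 1
  row 12 [1100]: F1=1 F2=0 -> F1&~F2 -> 1
  row 13 [1101]: F1=1 F2=0 -> F1&~F2 -> 1
  row 14 [1110]: F1=1 F2=1 -> F1&~F2 -> 0
  row 15 [1111]: F1=1 F2=1 -> F1&~F2 -> 0
Full result column, 4 rows per line (u,v fixed per line; w,z runs 00..11 left to right):
  rows 0-3 [u,v=00]: 0000  = hex 0
  rows 4-7 [u,v=01]: 0000  = hex 0
  rows 8-11 [u,v=10]: 0101  = hex 5
  rows 12-15 [u,v=11]: 1100  = hex C
Counterexample vector (row 0 .. row 15) = 0000000001011100
Output column grouped in 4s = 0000 0000 0101 1100 = 0x005C
Convert to decimal digit by digit (value = value*16 + digit):
  0 -> 0
  0*16 + 0 = 0
  0*16 + 5 = 5
  5*16 + 12 (C) = 92
Decimal = 92

92


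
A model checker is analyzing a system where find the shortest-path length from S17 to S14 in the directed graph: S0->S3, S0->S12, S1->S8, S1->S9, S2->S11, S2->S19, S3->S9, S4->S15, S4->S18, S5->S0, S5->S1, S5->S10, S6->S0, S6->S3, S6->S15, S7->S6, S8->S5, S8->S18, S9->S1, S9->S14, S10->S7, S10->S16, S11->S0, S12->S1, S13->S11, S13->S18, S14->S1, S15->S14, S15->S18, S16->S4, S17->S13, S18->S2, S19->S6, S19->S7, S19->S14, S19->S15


BFS layer-by-layer from S17:
  dist 0: {S17}
  dist 1: {S13}
  dist 2: {S11, S18}
  dist 3: {S0, S2}
  dist 4: {S3, S12, S19}
  dist 5: {S1, S6, S7, S9, S14, S15}
  -> S14 reached at distance 5
Shortest path length = 5

5


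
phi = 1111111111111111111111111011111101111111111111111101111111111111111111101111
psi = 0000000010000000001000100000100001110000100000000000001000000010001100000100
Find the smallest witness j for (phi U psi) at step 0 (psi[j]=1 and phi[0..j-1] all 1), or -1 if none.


(phi U psi) at 0: need smallest j with psi[j]=1 and phi[i]=1 for all i in [0,j).
Scan from step 0:
  step 0: phi=1, psi=0 -> continue
  step 1: phi=1, psi=0 -> continue
  step 2: phi=1, psi=0 -> continue
  step 3: phi=1, psi=0 -> continue
  step 8: psi=1 and phi held for [0,8) -> witness found
Witness step = 8

8


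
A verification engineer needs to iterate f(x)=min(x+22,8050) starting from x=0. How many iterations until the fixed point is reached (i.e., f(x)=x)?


Step 1: x=0, cap=8050, increment=22
Step 2: x grows by 22 each step until capped at 8050; fixed point is x=8050
Step 3: iterations = ceil(8050/22) = 366

366


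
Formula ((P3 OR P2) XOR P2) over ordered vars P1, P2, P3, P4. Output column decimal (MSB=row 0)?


Formula: ((P3 OR P2) XOR P2) over P1, P2, P3, P4 (16 rows)
Evaluate each row (bits = P1,P2,P3,P4, MSB first):
  row 0 [0000]: ((0 OR 0) XOR 0) -> 0
  row 1 [0001]: ((0 OR 0) XOR 0) -> 0
  row 2 [0010]: ((1 OR 0) XOR 0) -> 1
  row 3 [0011]: ((1 OR 0) XOR 0) -> 1
  row 4 [0100]: ((0 OR 1) XOR 1) -> 0
  row 5 [0101]: ((0 OR 1) XOR 1) -> 0
  row 6 [0110]: ((1 OR 1) XOR 1) -> 0
  row 7 [0111]: ((1 OR 1) XOR 1) -> 0
  row 8 [1000]: ((0 OR 0) XOR 0) -> 0
  row 9 [1001]: ((0 OR 0) XOR 0) -> 0
  row 10 [1010]: ((1 OR 0) XOR 0) -> 1
  row 11 [1011]: ((1 OR 0) XOR 0) -> 1
  row 12 [1100]: ((0 OR 1) XOR 1) -> 0
  row 13 [1101]: ((0 OR 1) XOR 1) -> 0
  row 14 [1110]: ((1 OR 1) XOR 1) -> 0
  row 15 [1111]: ((1 OR 1) XOR 1) -> 0
Full result column, 4 rows per line (P1,P2 fixed per line; P3,P4 runs 00..11 left to right):
  rows 0-3 [P1,P2=00]: 0011  = hex 3
  rows 4-7 [P1,P2=01]: 0000  = hex 0
  rows 8-11 [P1,P2=10]: 0011  = hex 3
  rows 12-15 [P1,P2=11]: 0000  = hex 0
Output column (row 0 .. row 15) = 0011000000110000
Output column grouped in 4s = 0011 0000 0011 0000 = 0x3030
Convert to decimal digit by digit (value = value*16 + digit):
  3 -> 3
  3*16 + 0 = 48
  48*16 + 3 = 771
  771*16 + 0 = 12336
Decimal = 12336

12336


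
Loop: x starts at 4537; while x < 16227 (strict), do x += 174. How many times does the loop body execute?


Step 1: x goes from 4537 toward 16227 by 174; the body runs while x<16227, so iterations = ceil((bound-start)/step)
Step 2: Distance=11690
Step 3: ceil(11690/174)=68

68


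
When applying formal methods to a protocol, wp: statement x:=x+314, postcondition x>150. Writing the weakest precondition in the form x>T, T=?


Formula: wp(x:=E, P) = P[E/x] (substitute E for x in postcondition)
Step 1: Postcondition: x>150
Step 2: Substitute x+314 for x: x+314>150
Step 3: Solve for x: x > 150-314 = -164

-164


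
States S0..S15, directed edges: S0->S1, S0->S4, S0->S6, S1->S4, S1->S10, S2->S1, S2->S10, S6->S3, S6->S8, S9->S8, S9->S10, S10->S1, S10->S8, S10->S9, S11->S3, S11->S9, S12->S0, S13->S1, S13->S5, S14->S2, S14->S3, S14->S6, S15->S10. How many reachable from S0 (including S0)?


BFS from S0:
  layer 0: {S0}
  layer 1: {S1, S4, S6}
  layer 2: {S3, S8, S10}
  layer 3: {S9}
Reachable set: {S0, S1, S3, S4, S6, S8, S9, S10}
Count = 8

8


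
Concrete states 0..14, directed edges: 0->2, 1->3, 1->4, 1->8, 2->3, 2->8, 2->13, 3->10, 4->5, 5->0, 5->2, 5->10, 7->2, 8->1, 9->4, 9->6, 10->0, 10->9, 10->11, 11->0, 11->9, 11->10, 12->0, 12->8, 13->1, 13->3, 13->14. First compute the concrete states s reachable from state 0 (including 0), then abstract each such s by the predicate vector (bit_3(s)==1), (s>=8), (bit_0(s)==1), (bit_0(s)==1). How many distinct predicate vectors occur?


BFS from 0:
Concrete reachable: {0, 1, 2, 3, 4, 5, 6, 8, 9, 10, 11, 13, 14}
Abstract via predicates (bit_3(s)==1), (s>=8), (bit_0(s)==1), (bit_0(s)==1):
  (0,0,0,0) <- {0, 2, 4, 6}
  (0,0,1,1) <- {1, 3, 5}
  (1,1,0,0) <- {8, 10, 14}
  (1,1,1,1) <- {9, 11, 13}
Distinct abstract states = 4

4


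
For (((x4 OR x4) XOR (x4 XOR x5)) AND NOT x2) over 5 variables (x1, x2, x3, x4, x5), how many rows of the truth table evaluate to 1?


Formula: (((x4 OR x4) XOR (x4 XOR x5)) AND NOT x2) over 5 vars (32 rows)
Evaluate each row (x1, x2, x3, x4, x5 as bits, MSB first):
  row 0 [00000]: (((0 OR 0) XOR (0 XOR 0)) AND NOT 0) -> 0
  row 1 [00001]: (((0 OR 0) XOR (0 XOR 1)) AND NOT 0) -> 1
  row 2 [00010]: (((1 OR 1) XOR (1 XOR 0)) AND NOT 0) -> 0
  row 3 [00011]: (((1 OR 1) XOR (1 XOR 1)) AND NOT 0) -> 1
  row 4 [00100]: (((0 OR 0) XOR (0 XOR 0)) AND NOT 0) -> 0
  row 5 [00101]: (((0 OR 0) XOR (0 XOR 1)) AND NOT 0) -> 1
  row 6 [00110]: (((1 OR 1) XOR (1 XOR 0)) AND NOT 0) -> 0
  row 7 [00111]: (((1 OR 1) XOR (1 XOR 1)) AND NOT 0) -> 1
  row 8 [01000]: (((0 OR 0) XOR (0 XOR 0)) AND NOT 1) -> 0
  row 9 [01001]: (((0 OR 0) XOR (0 XOR 1)) AND NOT 1) -> 0
  row 10 [01010]: (((1 OR 1) XOR (1 XOR 0)) AND NOT 1) -> 0
  row 11 [01011]: (((1 OR 1) XOR (1 XOR 1)) AND NOT 1) -> 0
  row 12 [01100]: (((0 OR 0) XOR (0 XOR 0)) AND NOT 1) -> 0
  row 13 [01101]: (((0 OR 0) XOR (0 XOR 1)) AND NOT 1) -> 0
  row 14 [01110]: (((1 OR 1) XOR (1 XOR 0)) AND NOT 1) -> 0
  row 15 [01111]: (((1 OR 1) XOR (1 XOR 1)) AND NOT 1) -> 0
  row 16 [10000]: (((0 OR 0) XOR (0 XOR 0)) AND NOT 0) -> 0
  row 17 [10001]: (((0 OR 0) XOR (0 XOR 1)) AND NOT 0) -> 1
  row 18 [10010]: (((1 OR 1) XOR (1 XOR 0)) AND NOT 0) -> 0
  row 19 [10011]: (((1 OR 1) XOR (1 XOR 1)) AND NOT 0) -> 1
  row 20 [10100]: (((0 OR 0) XOR (0 XOR 0)) AND NOT 0) -> 0
  row 21 [10101]: (((0 OR 0) XOR (0 XOR 1)) AND NOT 0) -> 1
  row 22 [10110]: (((1 OR 1) XOR (1 XOR 0)) AND NOT 0) -> 0
  row 23 [10111]: (((1 OR 1) XOR (1 XOR 1)) AND NOT 0) -> 1
  row 24 [11000]: (((0 OR 0) XOR (0 XOR 0)) AND NOT 1) -> 0
  row 25 [11001]: (((0 OR 0) XOR (0 XOR 1)) AND NOT 1) -> 0
  row 26 [11010]: (((1 OR 1) XOR (1 XOR 0)) AND NOT 1) -> 0
  row 27 [11011]: (((1 OR 1) XOR (1 XOR 1)) AND NOT 1) -> 0
  row 28 [11100]: (((0 OR 0) XOR (0 XOR 0)) AND NOT 1) -> 0
  row 29 [11101]: (((0 OR 0) XOR (0 XOR 1)) AND NOT 1) -> 0
  row 30 [11110]: (((1 OR 1) XOR (1 XOR 0)) AND NOT 1) -> 0
  row 31 [11111]: (((1 OR 1) XOR (1 XOR 1)) AND NOT 1) -> 0
Full result column, 8 rows per line (x1,x2 fixed per line; x3,x4,x5 runs 000..111 left to right):
  rows 0-7 [x1,x2=00]: 01010101  (ones: 4)
  rows 8-15 [x1,x2=01]: 00000000  (ones: 0)
  rows 16-23 [x1,x2=10]: 01010101  (ones: 4)
  rows 24-31 [x1,x2=11]: 00000000  (ones: 0)
Count of 1-rows = 4+0+4+0 = 8

8


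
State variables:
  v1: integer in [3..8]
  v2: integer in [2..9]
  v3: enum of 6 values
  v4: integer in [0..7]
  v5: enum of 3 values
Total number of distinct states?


State space = product of domain sizes of all variables.
Domain sizes:
  v1 (integer in [3..8]): 6
  v2 (integer in [2..9]): 8
  v3 (enum of 6 values): 6
  v4 (integer in [0..7]): 8
  v5 (enum of 3 values): 3
Product = 6 * 8 * 6 * 8 * 3 = 6912

6912


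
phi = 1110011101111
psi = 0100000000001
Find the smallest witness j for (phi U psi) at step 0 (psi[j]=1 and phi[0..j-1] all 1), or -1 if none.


(phi U psi) at 0: need smallest j with psi[j]=1 and phi[i]=1 for all i in [0,j).
Scan from step 0:
  step 0: phi=1, psi=0 -> continue
  step 1: psi=1 and phi held for [0,1) -> witness found
Witness step = 1

1


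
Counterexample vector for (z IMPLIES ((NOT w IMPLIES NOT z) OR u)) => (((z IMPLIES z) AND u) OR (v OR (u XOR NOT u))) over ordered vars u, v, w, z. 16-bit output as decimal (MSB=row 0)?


F1 = (z IMPLIES ((NOT w IMPLIES NOT z) OR u))
F2 = (((z IMPLIES z) AND u) OR (v OR (u XOR NOT u)))
Counterexample to F1=>F2 is where F1=1 and F2=0.
Evaluate each row (bits = u,v,w,z, MSB first):
  row 0 [0000]: F1=1 F2=1 -> F1&~F2 -> 0
  row 1 [0001]: F1=0 F2=1 -> F1&~F2 -> 0
  row 2 [0010]: F1=1 F2=1 -> F1&~F2 -> 0
  row 3 [0011]: F1=1 F2=1 -> F1&~F2 -> 0
  row 4 [0100]: F1=1 F2=1 -> F1&~F2 -> 0
  row 5 [0101]: F1=0 F2=1 -> F1&~F2 -> 0
  row 6 [0110]: F1=1 F2=1 -> F1&~F2 -> 0
  row 7 [0111]: F1=1 F2=1 -> F1&~F2 -> 0
  row 8 [1000]: F1=1 F2=1 -> F1&~F2 -> 0
  row 9 [1001]: F1=1 F2=1 -> F1&~F2 -> 0
  row 10 [1010]: F1=1 F2=1 -> F1&~F2 -> 0
  row 11 [1011]: F1=1 F2=1 -> F1&~F2 -> 0
  row 12 [1100]: F1=1 F2=1 -> F1&~F2 -> 0
  row 13 [1101]: F1=1 F2=1 -> F1&~F2 -> 0
  row 14 [1110]: F1=1 F2=1 -> F1&~F2 -> 0
  row 15 [1111]: F1=1 F2=1 -> F1&~F2 -> 0
Full result column, 4 rows per line (u,v fixed per line; w,z runs 00..11 left to right):
  rows 0-3 [u,v=00]: 0000  = hex 0
  rows 4-7 [u,v=01]: 0000  = hex 0
  rows 8-11 [u,v=10]: 0000  = hex 0
  rows 12-15 [u,v=11]: 0000  = hex 0
Counterexample vector (row 0 .. row 15) = 0000000000000000
Output column grouped in 4s = 0000 0000 0000 0000 = 0x0000
Convert to decimal digit by digit (value = value*16 + digit):
  0 -> 0
  0*16 + 0 = 0
  0*16 + 0 = 0
  0*16 + 0 = 0
Decimal = 0

0


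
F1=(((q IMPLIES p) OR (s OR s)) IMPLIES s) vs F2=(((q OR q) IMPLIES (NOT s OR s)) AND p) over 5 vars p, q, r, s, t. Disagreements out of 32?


F1 = (((q IMPLIES p) OR (s OR s)) IMPLIES s)
F2 = (((q OR q) IMPLIES (NOT s OR s)) AND p)
Evaluate both on each of 32 rows (bits = p,q,r,s,t):
  row 0 [00000]: F1=0 F2=0 -> 0
  row 1 [00001]: F1=0 F2=0 -> 0
  row 2 [00010]: F1=1 F2=0 (differ) -> 1
  row 3 [00011]: F1=1 F2=0 (differ) -> 1
  row 4 [00100]: F1=0 F2=0 -> 0
  row 5 [00101]: F1=0 F2=0 -> 0
  row 6 [00110]: F1=1 F2=0 (differ) -> 1
  row 7 [00111]: F1=1 F2=0 (differ) -> 1
  row 8 [01000]: F1=1 F2=0 (differ) -> 1
  row 9 [01001]: F1=1 F2=0 (differ) -> 1
  row 10 [01010]: F1=1 F2=0 (differ) -> 1
  row 11 [01011]: F1=1 F2=0 (differ) -> 1
  row 12 [01100]: F1=1 F2=0 (differ) -> 1
  row 13 [01101]: F1=1 F2=0 (differ) -> 1
  row 14 [01110]: F1=1 F2=0 (differ) -> 1
  row 15 [01111]: F1=1 F2=0 (differ) -> 1
  row 16 [10000]: F1=0 F2=1 (differ) -> 1
  row 17 [10001]: F1=0 F2=1 (differ) -> 1
  row 18 [10010]: F1=1 F2=1 -> 0
  row 19 [10011]: F1=1 F2=1 -> 0
  row 20 [10100]: F1=0 F2=1 (differ) -> 1
  row 21 [10101]: F1=0 F2=1 (differ) -> 1
  row 22 [10110]: F1=1 F2=1 -> 0
  row 23 [10111]: F1=1 F2=1 -> 0
  row 24 [11000]: F1=0 F2=1 (differ) -> 1
  row 25 [11001]: F1=0 F2=1 (differ) -> 1
  row 26 [11010]: F1=1 F2=1 -> 0
  row 27 [11011]: F1=1 F2=1 -> 0
  row 28 [11100]: F1=0 F2=1 (differ) -> 1
  row 29 [11101]: F1=0 F2=1 (differ) -> 1
  row 30 [11110]: F1=1 F2=1 -> 0
  row 31 [11111]: F1=1 F2=1 -> 0
Full result column, 8 rows per line (p,q fixed per line; r,s,t runs 000..111 left to right):
  rows 0-7 [p,q=00]: 00110011  (ones: 4)
  rows 8-15 [p,q=01]: 11111111  (ones: 8)
  rows 16-23 [p,q=10]: 11001100  (ones: 4)
  rows 24-31 [p,q=11]: 11001100  (ones: 4)
Disagreements = 4+8+4+4 = 20

20


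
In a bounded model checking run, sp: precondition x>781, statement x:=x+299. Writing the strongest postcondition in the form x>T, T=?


Formula: sp(P, x:=E) = exists old_x. (x = E[old_x/x]) AND P[old_x/x] (old_x is the value of x before the assignment; eliminate old_x by solving x = E[old_x/x] for old_x)
Step 1: Precondition P: x>781, i.e. old_x > 781
Step 2: Assignment gives x = old_x + 299, so old_x = x - 299
Step 3: Substitute into P: x - 299 > 781
Step 4: Simplify: x > 781+299 = 1080

1080


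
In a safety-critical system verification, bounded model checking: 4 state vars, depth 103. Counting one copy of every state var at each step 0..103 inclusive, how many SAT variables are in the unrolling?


BMC unrolls to depth k, creating one copy of each state var for steps 0..k.
Step count = 103 + 1 = 104 (steps 0 through 103)
Vars per step = 4
Total = 4 * 104 = 416

416


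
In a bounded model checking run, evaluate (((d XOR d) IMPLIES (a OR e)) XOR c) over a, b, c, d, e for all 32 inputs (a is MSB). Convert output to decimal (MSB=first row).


Formula: (((d XOR d) IMPLIES (a OR e)) XOR c) over a, b, c, d, e (32 rows)
Evaluate each row (bits = a,b,c,d,e, MSB first):
  row 0 [00000]: (((0 XOR 0) IMPLIES (0 OR 0)) XOR 0) -> 1
  row 1 [00001]: (((0 XOR 0) IMPLIES (0 OR 1)) XOR 0) -> 1
  row 2 [00010]: (((1 XOR 1) IMPLIES (0 OR 0)) XOR 0) -> 1
  row 3 [00011]: (((1 XOR 1) IMPLIES (0 OR 1)) XOR 0) -> 1
  row 4 [00100]: (((0 XOR 0) IMPLIES (0 OR 0)) XOR 1) -> 0
  row 5 [00101]: (((0 XOR 0) IMPLIES (0 OR 1)) XOR 1) -> 0
  row 6 [00110]: (((1 XOR 1) IMPLIES (0 OR 0)) XOR 1) -> 0
  row 7 [00111]: (((1 XOR 1) IMPLIES (0 OR 1)) XOR 1) -> 0
  row 8 [01000]: (((0 XOR 0) IMPLIES (0 OR 0)) XOR 0) -> 1
  row 9 [01001]: (((0 XOR 0) IMPLIES (0 OR 1)) XOR 0) -> 1
  row 10 [01010]: (((1 XOR 1) IMPLIES (0 OR 0)) XOR 0) -> 1
  row 11 [01011]: (((1 XOR 1) IMPLIES (0 OR 1)) XOR 0) -> 1
  row 12 [01100]: (((0 XOR 0) IMPLIES (0 OR 0)) XOR 1) -> 0
  row 13 [01101]: (((0 XOR 0) IMPLIES (0 OR 1)) XOR 1) -> 0
  row 14 [01110]: (((1 XOR 1) IMPLIES (0 OR 0)) XOR 1) -> 0
  row 15 [01111]: (((1 XOR 1) IMPLIES (0 OR 1)) XOR 1) -> 0
  row 16 [10000]: (((0 XOR 0) IMPLIES (1 OR 0)) XOR 0) -> 1
  row 17 [10001]: (((0 XOR 0) IMPLIES (1 OR 1)) XOR 0) -> 1
  row 18 [10010]: (((1 XOR 1) IMPLIES (1 OR 0)) XOR 0) -> 1
  row 19 [10011]: (((1 XOR 1) IMPLIES (1 OR 1)) XOR 0) -> 1
  row 20 [10100]: (((0 XOR 0) IMPLIES (1 OR 0)) XOR 1) -> 0
  row 21 [10101]: (((0 XOR 0) IMPLIES (1 OR 1)) XOR 1) -> 0
  row 22 [10110]: (((1 XOR 1) IMPLIES (1 OR 0)) XOR 1) -> 0
  row 23 [10111]: (((1 XOR 1) IMPLIES (1 OR 1)) XOR 1) -> 0
  row 24 [11000]: (((0 XOR 0) IMPLIES (1 OR 0)) XOR 0) -> 1
  row 25 [11001]: (((0 XOR 0) IMPLIES (1 OR 1)) XOR 0) -> 1
  row 26 [11010]: (((1 XOR 1) IMPLIES (1 OR 0)) XOR 0) -> 1
  row 27 [11011]: (((1 XOR 1) IMPLIES (1 OR 1)) XOR 0) -> 1
  row 28 [11100]: (((0 XOR 0) IMPLIES (1 OR 0)) XOR 1) -> 0
  row 29 [11101]: (((0 XOR 0) IMPLIES (1 OR 1)) XOR 1) -> 0
  row 30 [11110]: (((1 XOR 1) IMPLIES (1 OR 0)) XOR 1) -> 0
  row 31 [11111]: (((1 XOR 1) IMPLIES (1 OR 1)) XOR 1) -> 0
Full result column, 4 rows per line (a,b,c fixed per line; d,e runs 00..11 left to right):
  rows 0-3 [a,b,c=000]: 1111  = hex F
  rows 4-7 [a,b,c=001]: 0000  = hex 0
  rows 8-11 [a,b,c=010]: 1111  = hex F
  rows 12-15 [a,b,c=011]: 0000  = hex 0
  rows 16-19 [a,b,c=100]: 1111  = hex F
  rows 20-23 [a,b,c=101]: 0000  = hex 0
  rows 24-27 [a,b,c=110]: 1111  = hex F
  rows 28-31 [a,b,c=111]: 0000  = hex 0
Output column (row 0 .. row 31) = 11110000111100001111000011110000
Output column grouped in 4s = 1111 0000 1111 0000 1111 0000 1111 0000 = 0xF0F0F0F0
Convert to decimal digit by digit (value = value*16 + digit):
  F -> 15
  15*16 + 0 = 240
  240*16 + 15 (F) = 3855
  3855*16 + 0 = 61680
  61680*16 + 15 (F) = 986895
  986895*16 + 0 = 15790320
  15790320*16 + 15 (F) = 252645135
  252645135*16 + 0 = 4042322160
Decimal = 4042322160

4042322160


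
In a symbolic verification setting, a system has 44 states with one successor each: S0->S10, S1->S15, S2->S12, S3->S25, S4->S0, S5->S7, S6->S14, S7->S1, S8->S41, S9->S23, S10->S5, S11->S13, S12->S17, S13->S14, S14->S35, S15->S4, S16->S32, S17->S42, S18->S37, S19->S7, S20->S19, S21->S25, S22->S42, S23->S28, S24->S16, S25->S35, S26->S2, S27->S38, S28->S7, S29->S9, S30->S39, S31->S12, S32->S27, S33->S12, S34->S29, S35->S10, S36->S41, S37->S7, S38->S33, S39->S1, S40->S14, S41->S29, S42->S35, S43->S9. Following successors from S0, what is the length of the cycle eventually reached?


Trace from S0 until a state repeats:
  S0 -> S10 -> S5 -> S7 -> S1 -> S15 -> S4 -> S0
S0 first seen at step 0, revisited at step 7.
Cycle length = 7 - 0 = 7

7


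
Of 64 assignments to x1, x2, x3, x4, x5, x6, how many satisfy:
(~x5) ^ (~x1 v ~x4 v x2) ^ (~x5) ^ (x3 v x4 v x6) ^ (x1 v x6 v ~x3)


CNF with 5 clauses over 6 vars (64 assignments).
An assignment satisfies CNF iff every clause has >=1 true literal.
Check each row (bits = x1,x2,x3,x4,x5,x6; clause T/F shown):
  row 0 [000000]: clauses=TTTFT -> 0
  row 1 [000001]: clauses=TTTTT -> 1
  row 2 [000010]: clauses=FTFFT -> 0
  row 3 [000011]: clauses=FTFTT -> 0
  row 4 [000100]: clauses=TTTTT -> 1
  (every remaining row is evaluated the same way; all 64 results are listed next)
Full result column, 8 rows per line (x1,x2,x3 fixed per line; x4,x5,x6 runs 000..111 left to right):
  rows 0-7 [x1,x2,x3=000]: 01001100  (ones: 3)
  rows 8-15 [x1,x2,x3=001]: 01000100  (ones: 2)
  rows 16-23 [x1,x2,x3=010]: 01001100  (ones: 3)
  rows 24-31 [x1,x2,x3=011]: 01000100  (ones: 2)
  rows 32-39 [x1,x2,x3=100]: 01000000  (ones: 1)
  rows 40-47 [x1,x2,x3=101]: 11000000  (ones: 2)
  rows 48-55 [x1,x2,x3=110]: 01001100  (ones: 3)
  rows 56-63 [x1,x2,x3=111]: 11001100  (ones: 4)
Satisfying assignments = 3+2+3+2+1+2+3+4 = 20

20
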